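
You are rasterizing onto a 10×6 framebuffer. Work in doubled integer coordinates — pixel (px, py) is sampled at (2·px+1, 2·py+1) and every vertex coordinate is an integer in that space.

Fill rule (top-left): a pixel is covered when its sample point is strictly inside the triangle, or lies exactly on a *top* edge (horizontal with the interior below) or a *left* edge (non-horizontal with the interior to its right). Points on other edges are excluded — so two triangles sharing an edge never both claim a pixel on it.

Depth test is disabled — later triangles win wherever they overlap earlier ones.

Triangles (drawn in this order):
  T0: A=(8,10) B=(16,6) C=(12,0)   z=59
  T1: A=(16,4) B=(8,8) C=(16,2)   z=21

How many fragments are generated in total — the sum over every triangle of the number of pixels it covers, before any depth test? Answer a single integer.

T0:
  2·area = 64  (B↔C swapped to make it positive)
  edge (8, 10)→(12, 0): d=(4,-10) top-left  bias=+0
  edge (12, 0)→(16, 6): d=(4,6) right/bottom  bias=-1
  edge (16, 6)→(8, 10): d=(-8,4) right/bottom  bias=-1
    (5,1)@(11, 3): e=[2,18,44] → X
    (6,1)@(13, 3): e=[22,6,36] → X
    (7,1)@(15, 3): e=[42,-6,28] → .
    (5,2)@(11, 5): e=[10,26,28] → X
    (7,2)@(15, 5): e=[50,2,12] → X
    (8,2)@(17, 5): e=[70,-10,4] → .
    (5,3)@(11, 7): e=[18,34,12] → X
    (7,3)@(15, 7): e=[58,10,-4] → .
    (4,4)@(9, 9): e=[6,54,4] → X
    (5,4)@(11, 9): e=[26,42,-4] → .
    (6,4)@(13, 9): e=[46,30,-12] → .
    (4,5)@(9, 11): e=[14,62,-12] → .
  covered (8 px):
    . . . . . . . . . .
    . . . . . X X . . .
    . . . . . X X X . .
    . . . . . X X . . .
    . . . . X . . . . .
    . . . . . . . . . .
T1:
  2·area = 16
  edge (16, 4)→(8, 8): d=(-8,4) right/bottom  bias=-1
  edge (8, 8)→(16, 2): d=(8,-6) top-left  bias=+0
  edge (16, 2)→(16, 4): d=(0,2) right/bottom  bias=-1
    (7,1)@(15, 3): e=[12,2,2] → X
    (8,1)@(17, 3): e=[4,14,-2] → .
    (6,2)@(13, 5): e=[4,6,6] → X
    (7,2)@(15, 5): e=[-4,18,2] → .
    (6,3)@(13, 7): e=[-12,22,6] → .
  covered (2 px):
    . . . . . . . . . .
    . . . . . . . X . .
    . . . . . . X . . .
    . . . . . . . . . .
    . . . . . . . . . .
    . . . . . . . . . .

Answer: 10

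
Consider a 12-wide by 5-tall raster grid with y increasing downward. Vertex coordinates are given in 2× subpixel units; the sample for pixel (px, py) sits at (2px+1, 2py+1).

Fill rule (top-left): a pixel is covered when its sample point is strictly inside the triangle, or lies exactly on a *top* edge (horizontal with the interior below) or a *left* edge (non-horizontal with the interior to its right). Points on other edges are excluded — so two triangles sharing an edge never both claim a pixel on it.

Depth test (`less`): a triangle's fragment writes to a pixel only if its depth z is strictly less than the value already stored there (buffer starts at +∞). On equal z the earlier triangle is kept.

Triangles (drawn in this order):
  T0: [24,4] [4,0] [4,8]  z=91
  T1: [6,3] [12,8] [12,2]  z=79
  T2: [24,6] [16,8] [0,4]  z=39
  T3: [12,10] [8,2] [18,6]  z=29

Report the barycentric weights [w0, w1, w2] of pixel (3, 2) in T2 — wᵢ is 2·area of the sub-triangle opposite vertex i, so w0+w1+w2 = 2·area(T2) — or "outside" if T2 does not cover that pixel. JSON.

T0:
  2·area = 160  (B↔C swapped to make it positive)
  edge (24, 4)→(4, 8): d=(-20,4) right/bottom  bias=-1
  edge (4, 8)→(4, 0): d=(0,-8) top-left  bias=+0
  edge (4, 0)→(24, 4): d=(20,4) right/bottom  bias=-1
    (2,0)@(5, 1): e=[136,8,16] → #
    (3,0)@(7, 1): e=[128,24,8] → #
    (4,0)@(9, 1): e=[120,40,0] → ·  [on edge]
    (2,1)@(5, 3): e=[96,8,56] → #
    (4,1)@(9, 3): e=[80,40,40] → #
    (5,1)@(11, 3): e=[72,56,32] → #
    (6,1)@(13, 3): e=[64,72,24] → #
    (7,1)@(15, 3): e=[56,88,16] → #
    (8,1)@(17, 3): e=[48,104,8] → #
    (9,1)@(19, 3): e=[40,120,0] → ·  [on edge]
    (2,2)@(5, 5): e=[56,8,96] → #
    (9,2)@(19, 5): e=[0,120,40] → ·  [on edge]
    (4,3)@(9, 7): e=[0,40,120] → ·  [on edge]
  covered (18 px):
    · · # # · · · · · · · ·
    · · # # # # # # # · · ·
    · · # # # # # # # · · ·
    · · # # · · · · · · · ·
    · · · · · · · · · · · ·
T1:
  2·area = 36  (B↔C swapped to make it positive)
  edge (6, 3)→(12, 2): d=(6,-1) top-left  bias=+0
  edge (12, 2)→(12, 8): d=(0,6) right/bottom  bias=-1
  edge (12, 8)→(6, 3): d=(-6,-5) top-left  bias=+0
    (3,1)@(7, 3): e=[1,30,5] → #
    (4,1)@(9, 3): e=[3,18,15] → #
    (5,1)@(11, 3): e=[5,6,25] → #
    (6,1)@(13, 3): e=[7,-6,35] → ·
    (3,2)@(7, 5): e=[13,30,-7] → ·
    (4,2)@(9, 5): e=[15,18,3] → #
    (6,2)@(13, 5): e=[19,-6,23] → ·
    (4,3)@(9, 7): e=[27,18,-9] → ·
    (5,3)@(11, 7): e=[29,6,1] → #
    (6,3)@(13, 7): e=[31,-6,11] → ·
    (5,4)@(11, 9): e=[41,6,-11] → ·
  covered (6 px):
    · · · · · · · · · · · ·
    · · · # # # · · · · · ·
    · · · · # # · · · · · ·
    · · · · · # · · · · · ·
    · · · · · · · · · · · ·
T2:
  2·area = 64
  edge (24, 6)→(16, 8): d=(-8,2) right/bottom  bias=-1
  edge (16, 8)→(0, 4): d=(-16,-4) top-left  bias=+0
  edge (0, 4)→(24, 6): d=(24,2) right/bottom  bias=-1
    (2,2)@(5, 5): e=[46,4,14] → #
    (3,2)@(7, 5): e=[42,12,10] → #
    (4,2)@(9, 5): e=[38,20,6] → #
    (5,2)@(11, 5): e=[34,28,2] → #
    (6,2)@(13, 5): e=[30,36,-2] → ·
    (2,3)@(5, 7): e=[30,-28,62] → ·
    (3,3)@(7, 7): e=[26,-20,58] → ·
    (4,3)@(9, 7): e=[22,-12,54] → ·
    (5,3)@(11, 7): e=[18,-4,50] → ·
    (6,3)@(13, 7): e=[14,4,46] → #
    (7,3)@(15, 7): e=[10,12,42] → #
    (8,3)@(17, 7): e=[6,20,38] → #
  covered (8 px):
    · · · · · · · · · · · ·
    · · · · · · · · · · · ·
    · · # # # # · · · · · ·
    · · · · · · # # # # · ·
    · · · · · · · · · · · ·
T3:
  2·area = 64
  edge (12, 10)→(8, 2): d=(-4,-8) top-left  bias=+0
  edge (8, 2)→(18, 6): d=(10,4) right/bottom  bias=-1
  edge (18, 6)→(12, 10): d=(-6,4) right/bottom  bias=-1
    (4,1)@(9, 3): e=[4,6,54] → #
    (5,1)@(11, 3): e=[20,-2,46] → ·
    (4,2)@(9, 5): e=[-4,26,42] → ·
    (5,2)@(11, 5): e=[12,18,34] → #
    (6,2)@(13, 5): e=[28,10,26] → #
    (7,2)@(15, 5): e=[44,2,18] → #
    (8,2)@(17, 5): e=[60,-6,10] → ·
    (5,3)@(11, 7): e=[4,38,22] → #
    (8,3)@(17, 7): e=[52,14,-2] → ·
    (5,4)@(11, 9): e=[-4,58,10] → ·
    (6,4)@(13, 9): e=[12,50,2] → #
    (7,4)@(15, 9): e=[28,42,-6] → ·
  covered (8 px):
    · · · · · · · · · · · ·
    · · · · # · · · · · · ·
    · · · · · # # # · · · ·
    · · · · · # # # · · · ·
    · · · · · · # · · · · ·

Final: [12,10,42]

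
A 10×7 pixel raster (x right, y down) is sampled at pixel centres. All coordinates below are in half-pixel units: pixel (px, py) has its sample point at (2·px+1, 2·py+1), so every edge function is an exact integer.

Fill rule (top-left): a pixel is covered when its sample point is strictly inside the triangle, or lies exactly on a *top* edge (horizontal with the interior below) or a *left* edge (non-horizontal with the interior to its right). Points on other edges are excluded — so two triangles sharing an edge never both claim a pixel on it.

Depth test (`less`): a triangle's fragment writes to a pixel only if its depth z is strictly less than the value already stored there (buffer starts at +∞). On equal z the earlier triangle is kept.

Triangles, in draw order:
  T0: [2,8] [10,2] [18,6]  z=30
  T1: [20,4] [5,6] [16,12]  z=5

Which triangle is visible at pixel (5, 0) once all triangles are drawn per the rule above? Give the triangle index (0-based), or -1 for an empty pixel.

T0:
  2·area = 80
  edge (2, 8)→(10, 2): d=(8,-6) top-left  bias=+0
  edge (10, 2)→(18, 6): d=(8,4) right/bottom  bias=-1
  edge (18, 6)→(2, 8): d=(-16,2) right/bottom  bias=-1
    (4,1)@(9, 3): e=[2,12,66] → █
    (5,1)@(11, 3): e=[14,4,62] → █
    (6,1)@(13, 3): e=[26,-4,58] → ·
    (3,2)@(7, 5): e=[6,36,38] → █
    (6,2)@(13, 5): e=[42,12,26] → █
    (7,2)@(15, 5): e=[54,4,22] → █
    (8,2)@(17, 5): e=[66,-4,18] → ·
    (2,3)@(5, 7): e=[10,60,10] → █
    (5,3)@(11, 7): e=[46,36,-2] → ·
    (6,3)@(13, 7): e=[58,28,-6] → ·
    (7,3)@(15, 7): e=[70,20,-10] → ·
    (2,4)@(5, 9): e=[26,76,-22] → ·
  covered (10 px):
    · · · · · · · · · ·
    · · · · █ █ · · · ·
    · · · █ █ █ █ █ · ·
    · · █ █ █ · · · · ·
    · · · · · · · · · ·
    · · · · · · · · · ·
    · · · · · · · · · ·
T1:
  2·area = 112  (B↔C swapped to make it positive)
  edge (20, 4)→(16, 12): d=(-4,8) right/bottom  bias=-1
  edge (16, 12)→(5, 6): d=(-11,-6) top-left  bias=+0
  edge (5, 6)→(20, 4): d=(15,-2) top-left  bias=+0
    (6,2)@(13, 5): e=[52,59,1] → █
    (7,2)@(15, 5): e=[36,71,5] → █
    (8,2)@(17, 5): e=[20,83,9] → █
    (9,2)@(19, 5): e=[4,95,13] → █
    (3,3)@(7, 7): e=[92,1,19] → █
    (4,3)@(9, 7): e=[76,13,23] → █
    (5,3)@(11, 7): e=[60,25,27] → █
    (9,3)@(19, 7): e=[-4,73,43] → ·
    (3,4)@(7, 9): e=[84,-21,49] → ·
    (4,4)@(9, 9): e=[68,-9,53] → ·
    (5,4)@(11, 9): e=[52,3,57] → █
    (9,4)@(19, 9): e=[-12,51,73] → ·
  covered (15 px):
    · · · · · · · · · ·
    · · · · · · · · · ·
    · · · · · · █ █ █ █
    · · · █ █ █ █ █ █ ·
    · · · · · █ █ █ █ ·
    · · · · · · · █ · ·
    · · · · · · · · · ·

Z-buffer (winner per pixel, '.' = empty):
  . . . . . . . . . .
  . . . . 0 0 . . . .
  . . . 0 0 0 1 1 1 1
  . . 0 1 1 1 1 1 1 .
  . . . . . 1 1 1 1 .
  . . . . . . . 1 . .
  . . . . . . . . . .

Answer: -1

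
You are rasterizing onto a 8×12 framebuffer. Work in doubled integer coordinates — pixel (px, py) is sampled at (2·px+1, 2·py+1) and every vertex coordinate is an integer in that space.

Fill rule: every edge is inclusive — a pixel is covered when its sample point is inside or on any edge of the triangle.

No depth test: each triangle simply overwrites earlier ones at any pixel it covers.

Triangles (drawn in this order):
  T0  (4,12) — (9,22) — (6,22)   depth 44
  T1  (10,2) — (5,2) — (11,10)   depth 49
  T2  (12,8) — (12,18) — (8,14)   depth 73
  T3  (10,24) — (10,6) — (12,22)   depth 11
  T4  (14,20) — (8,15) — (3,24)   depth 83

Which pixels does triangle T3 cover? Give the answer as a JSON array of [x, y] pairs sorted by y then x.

T0:
  2·area = 30
  edge (4, 12)→(9, 22): d=(5,10) inclusive
  edge (9, 22)→(6, 22): d=(-3,0) inclusive
  edge (6, 22)→(4, 12): d=(-2,-10) inclusive
    (1,3)@(3, 7): e=[-15,45,0] → ·  [on edge]
    (2,7)@(5, 15): e=[5,21,4] → #
    (3,7)@(7, 15): e=[-15,21,24] → ·
    (2,8)@(5, 17): e=[15,15,0] → #  [on edge]
    (3,8)@(7, 17): e=[-5,15,20] → ·
    (2,9)@(5, 19): e=[25,9,-4] → ·
    (3,9)@(7, 19): e=[5,9,16] → #
    (4,9)@(9, 19): e=[-15,9,36] → ·
    (3,10)@(7, 21): e=[15,3,12] → #
    (4,10)@(9, 21): e=[-5,3,32] → ·
    (3,11)@(7, 23): e=[25,-3,8] → ·
  covered (4 px):
    · · · · · · · ·
    · · · · · · · ·
    · · · · · · · ·
    · · · · · · · ·
    · · · · · · · ·
    · · · · · · · ·
    · · · · · · · ·
    · · # · · · · ·
    · · # · · · · ·
    · · · # · · · ·
    · · · # · · · ·
    · · · · · · · ·
T1:
  2·area = 40  (B↔C swapped to make it positive)
  edge (10, 2)→(11, 10): d=(1,8) inclusive
  edge (11, 10)→(5, 2): d=(-6,-8) inclusive
  edge (5, 2)→(10, 2): d=(5,0) inclusive
    (3,1)@(7, 3): e=[25,10,5] → #
    (4,1)@(9, 3): e=[9,26,5] → #
    (5,1)@(11, 3): e=[-7,42,5] → ·
    (3,2)@(7, 5): e=[27,-2,15] → ·
    (4,2)@(9, 5): e=[11,14,15] → #
    (5,2)@(11, 5): e=[-5,30,15] → ·
    (4,3)@(9, 7): e=[13,2,25] → #
    (5,3)@(11, 7): e=[-3,18,25] → ·
    (4,4)@(9, 9): e=[15,-10,35] → ·
  covered (4 px):
    · · · · · · · ·
    · · · # # · · ·
    · · · · # · · ·
    · · · · # · · ·
    · · · · · · · ·
    · · · · · · · ·
    · · · · · · · ·
    · · · · · · · ·
    · · · · · · · ·
    · · · · · · · ·
    · · · · · · · ·
    · · · · · · · ·
T2:
  2·area = 40
  edge (12, 8)→(12, 18): d=(0,10) inclusive
  edge (12, 18)→(8, 14): d=(-4,-4) inclusive
  edge (8, 14)→(12, 8): d=(4,-6) inclusive
    (0,3)@(1, 7): e=[110,0,-70] → ·  [on edge]
    (1,4)@(3, 9): e=[90,0,-50] → ·  [on edge]
    (2,5)@(5, 11): e=[70,0,-30] → ·  [on edge]
    (5,5)@(11, 11): e=[10,24,6] → #
    (6,5)@(13, 11): e=[-10,32,18] → ·
    (3,6)@(7, 13): e=[50,0,-10] → ·  [on edge]
    (4,6)@(9, 13): e=[30,8,2] → #
    (6,6)@(13, 13): e=[-10,24,26] → ·
    (4,7)@(9, 15): e=[30,0,10] → #  [on edge]
    (6,7)@(13, 15): e=[-10,16,34] → ·
    (4,8)@(9, 17): e=[30,-8,18] → ·
    (5,8)@(11, 17): e=[10,0,30] → #  [on edge]
    (6,9)@(13, 19): e=[-10,0,50] → ·  [on edge]
    (7,10)@(15, 21): e=[-30,0,70] → ·  [on edge]
  covered (6 px):
    · · · · · · · ·
    · · · · · · · ·
    · · · · · · · ·
    · · · · · · · ·
    · · · · · · · ·
    · · · · · # · ·
    · · · · # # · ·
    · · · · # # · ·
    · · · · · # · ·
    · · · · · · · ·
    · · · · · · · ·
    · · · · · · · ·
T3:
  2·area = 36
  edge (10, 24)→(10, 6): d=(0,-18) inclusive
  edge (10, 6)→(12, 22): d=(2,16) inclusive
  edge (12, 22)→(10, 24): d=(-2,2) inclusive
    (5,7)@(11, 15): e=[18,2,16] → #
    (6,7)@(13, 15): e=[54,-30,12] → ·
    (5,8)@(11, 17): e=[18,6,12] → #
    (6,8)@(13, 17): e=[54,-26,8] → ·
    (5,9)@(11, 19): e=[18,10,8] → #
    (6,9)@(13, 19): e=[54,-22,4] → ·
    (7,9)@(15, 19): e=[90,-54,0] → ·  [on edge]
    (5,10)@(11, 21): e=[18,14,4] → #
    (6,10)@(13, 21): e=[54,-18,0] → ·  [on edge]
    (5,11)@(11, 23): e=[18,18,0] → #  [on edge]
    (6,11)@(13, 23): e=[54,-14,-4] → ·
  covered (5 px):
    · · · · · · · ·
    · · · · · · · ·
    · · · · · · · ·
    · · · · · · · ·
    · · · · · · · ·
    · · · · · · · ·
    · · · · · · · ·
    · · · · · # · ·
    · · · · · # · ·
    · · · · · # · ·
    · · · · · # · ·
    · · · · · # · ·
T4:
  2·area = 79  (B↔C swapped to make it positive)
  edge (14, 20)→(3, 24): d=(-11,4) inclusive
  edge (3, 24)→(8, 15): d=(5,-9) inclusive
  edge (8, 15)→(14, 20): d=(6,5) inclusive
    (3,8)@(7, 17): e=[61,1,17] → #
    (4,8)@(9, 17): e=[53,19,7] → #
    (5,8)@(11, 17): e=[45,37,-3] → ·
    (3,9)@(7, 19): e=[39,11,29] → #
    (5,9)@(11, 19): e=[23,47,9] → #
    (6,9)@(13, 19): e=[15,65,-1] → ·
    (2,10)@(5, 21): e=[25,3,51] → #
    (6,10)@(13, 21): e=[-7,75,11] → ·
    (2,11)@(5, 23): e=[3,13,63] → #
    (3,11)@(7, 23): e=[-5,31,53] → ·
    (4,11)@(9, 23): e=[-13,49,43] → ·
    (5,11)@(11, 23): e=[-21,67,33] → ·
  covered (10 px):
    · · · · · · · ·
    · · · · · · · ·
    · · · · · · · ·
    · · · · · · · ·
    · · · · · · · ·
    · · · · · · · ·
    · · · · · · · ·
    · · · · · · · ·
    · · · # # · · ·
    · · · # # # · ·
    · · # # # # · ·
    · · # · · · · ·

Answer: [[5,7],[5,8],[5,9],[5,10],[5,11]]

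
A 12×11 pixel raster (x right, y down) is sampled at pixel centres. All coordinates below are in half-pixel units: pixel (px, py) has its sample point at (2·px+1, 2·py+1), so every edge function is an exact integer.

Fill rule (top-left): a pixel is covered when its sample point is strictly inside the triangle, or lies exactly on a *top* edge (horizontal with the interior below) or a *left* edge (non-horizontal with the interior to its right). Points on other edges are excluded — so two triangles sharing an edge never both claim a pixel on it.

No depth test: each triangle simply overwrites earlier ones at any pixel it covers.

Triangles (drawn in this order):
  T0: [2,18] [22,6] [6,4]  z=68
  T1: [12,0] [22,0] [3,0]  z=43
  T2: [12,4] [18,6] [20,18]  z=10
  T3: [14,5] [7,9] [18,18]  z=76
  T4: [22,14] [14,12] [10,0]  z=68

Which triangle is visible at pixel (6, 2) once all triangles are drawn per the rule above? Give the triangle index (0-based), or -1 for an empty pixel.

T0:
  2·area = 232  (B↔C swapped to make it positive)
  edge (2, 18)→(6, 4): d=(4,-14) top-left  bias=+0
  edge (6, 4)→(22, 6): d=(16,2) right/bottom  bias=-1
  edge (22, 6)→(2, 18): d=(-20,12) right/bottom  bias=-1
    (3,2)@(7, 5): e=[18,14,200] → X
    (4,2)@(9, 5): e=[46,10,176] → X
    (5,2)@(11, 5): e=[74,6,152] → X
    (6,2)@(13, 5): e=[102,2,128] → X
    (7,2)@(15, 5): e=[130,-2,104] → .
    (3,3)@(7, 7): e=[26,46,160] → X
    (7,3)@(15, 7): e=[138,30,64] → X
    (8,3)@(17, 7): e=[166,26,40] → X
    (9,3)@(19, 7): e=[194,22,16] → X
    (10,3)@(21, 7): e=[222,18,-8] → .
    (2,4)@(5, 9): e=[6,82,144] → X
    (8,4)@(17, 9): e=[174,58,0] → .  [on edge]
    (3,7)@(7, 15): e=[58,174,0] → .  [on edge]
  covered (28 px):
    . . . . . . . . . . . .
    . . . . . . . . . . . .
    . . . X X X X . . . . .
    . . . X X X X X X X . .
    . . X X X X X X . . . .
    . . X X X X X . . . . .
    . . X X X . . . . . . .
    . X X . . . . . . . . .
    . X . . . . . . . . . .
    . . . . . . . . . . . .
    . . . . . . . . . . . .
T1:
  degenerate (2·area = 0) — covers nothing
T2:
  2·area = 68
  edge (12, 4)→(18, 6): d=(6,2) right/bottom  bias=-1
  edge (18, 6)→(20, 18): d=(2,12) right/bottom  bias=-1
  edge (20, 18)→(12, 4): d=(-8,-14) top-left  bias=+0
    (1,0)@(3, 1): e=[0,170,-102] → .  [on edge]
    (4,1)@(9, 3): e=[0,102,-34] → .  [on edge]
    (6,2)@(13, 5): e=[4,58,6] → X
    (7,2)@(15, 5): e=[0,34,34] → .  [on edge]
    (6,3)@(13, 7): e=[16,62,-10] → .
    (7,3)@(15, 7): e=[12,38,18] → X
    (8,3)@(17, 7): e=[8,14,46] → X
    (9,3)@(19, 7): e=[4,-10,74] → .
    (10,3)@(21, 7): e=[0,-34,102] → .  [on edge]
    (7,4)@(15, 9): e=[24,42,2] → X
    (9,4)@(19, 9): e=[16,-6,58] → .
    (7,5)@(15, 11): e=[36,46,-14] → .
  covered (8 px):
    . . . . . . . . . . . .
    . . . . . . . . . . . .
    . . . . . . X . . . . .
    . . . . . . . X X . . .
    . . . . . . . X X . . .
    . . . . . . . . X . . .
    . . . . . . . . . X . .
    . . . . . . . . . X . .
    . . . . . . . . . . . .
    . . . . . . . . . . . .
    . . . . . . . . . . . .
T3:
  2·area = 107  (B↔C swapped to make it positive)
  edge (14, 5)→(18, 18): d=(4,13) right/bottom  bias=-1
  edge (18, 18)→(7, 9): d=(-11,-9) top-left  bias=+0
  edge (7, 9)→(14, 5): d=(7,-4) top-left  bias=+0
    (10,0)@(21, 1): e=[-107,214,0] → .  [on edge]
    (5,3)@(11, 7): e=[47,58,2] → X
    (6,3)@(13, 7): e=[21,76,10] → X
    (7,3)@(15, 7): e=[-5,94,18] → .
    (3,4)@(7, 9): e=[107,0,0] → X  [on edge]
    (4,4)@(9, 9): e=[81,18,8] → X
    (7,4)@(15, 9): e=[3,72,32] → X
    (8,4)@(17, 9): e=[-23,90,40] → .
    (3,5)@(7, 11): e=[115,-22,14] → .
    (4,5)@(9, 11): e=[89,-4,22] → .
    (5,5)@(11, 11): e=[63,14,30] → X
    (8,5)@(17, 11): e=[-15,68,54] → .
  covered (15 px):
    . . . . . . . . . . . .
    . . . . . . . . . . . .
    . . . . . . . . . . . .
    . . . . . X X . . . . .
    . . . X X X X X . . . .
    . . . . . X X X . . . .
    . . . . . . X X . . . .
    . . . . . . . X X . . .
    . . . . . . . . X . . .
    . . . . . . . . . . . .
    . . . . . . . . . . . .
T4:
  2·area = 88
  edge (22, 14)→(14, 12): d=(-8,-2) top-left  bias=+0
  edge (14, 12)→(10, 0): d=(-4,-12) top-left  bias=+0
  edge (10, 0)→(22, 14): d=(12,14) right/bottom  bias=-1
    (5,1)@(11, 3): e=[66,0,22] → X  [on edge]
    (6,1)@(13, 3): e=[70,24,-6] → .
    (5,2)@(11, 5): e=[50,-8,46] → .
    (6,2)@(13, 5): e=[54,16,18] → X
    (7,2)@(15, 5): e=[58,40,-10] → .
    (6,3)@(13, 7): e=[38,8,42] → X
    (7,3)@(15, 7): e=[42,32,14] → X
    (8,3)@(17, 7): e=[46,56,-14] → .
    (6,4)@(13, 9): e=[22,0,66] → X  [on edge]
    (8,4)@(17, 9): e=[30,48,10] → X
    (9,4)@(19, 9): e=[34,72,-18] → .
    (6,5)@(13, 11): e=[6,-8,90] → .
    (7,7)@(15, 15): e=[-22,0,110] → .  [on edge]
    (8,10)@(17, 21): e=[-66,0,154] → .  [on edge]
  covered (12 px):
    . . . . . . . . . . . .
    . . . . . X . . . . . .
    . . . . . . X . . . . .
    . . . . . . X X . . . .
    . . . . . . X X X . . .
    . . . . . . . X X X . .
    . . . . . . . . . X X .
    . . . . . . . . . . . .
    . . . . . . . . . . . .
    . . . . . . . . . . . .
    . . . . . . . . . . . .

Z-buffer (winner per pixel, '.' = empty):
  . . . . . . . . . . . .
  . . . . . 4 . . . . . .
  . . . 0 0 0 4 . . . . .
  . . . 0 0 3 4 4 2 0 . .
  . . 0 3 3 3 4 4 4 . . .
  . . 0 0 0 3 3 4 4 4 . .
  . . 0 0 0 . 3 3 . 4 4 .
  . 0 0 . . . . 3 3 2 . .
  . 0 . . . . . . 3 . . .
  . . . . . . . . . . . .
  . . . . . . . . . . . .

Result: 4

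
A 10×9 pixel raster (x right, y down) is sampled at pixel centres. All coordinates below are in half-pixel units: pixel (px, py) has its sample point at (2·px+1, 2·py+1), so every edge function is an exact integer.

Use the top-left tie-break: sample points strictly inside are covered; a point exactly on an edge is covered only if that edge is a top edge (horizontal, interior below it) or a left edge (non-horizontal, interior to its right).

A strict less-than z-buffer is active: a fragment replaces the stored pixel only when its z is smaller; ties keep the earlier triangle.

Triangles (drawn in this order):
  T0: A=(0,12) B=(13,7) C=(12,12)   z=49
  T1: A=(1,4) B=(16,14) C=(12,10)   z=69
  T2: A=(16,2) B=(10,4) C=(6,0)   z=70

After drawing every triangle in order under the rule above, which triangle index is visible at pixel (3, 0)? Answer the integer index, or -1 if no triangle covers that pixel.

T0:
  2·area = 60
  edge (0, 12)→(13, 7): d=(13,-5) top-left  bias=+0
  edge (13, 7)→(12, 12): d=(-1,5) right/bottom  bias=-1
  edge (12, 12)→(0, 12): d=(-12,0) right/bottom  bias=-1
    (6,3)@(13, 7): e=[0,0,60] → .  [on edge]
    (4,4)@(9, 9): e=[6,18,36] → X
    (5,4)@(11, 9): e=[16,8,36] → X
    (6,4)@(13, 9): e=[26,-2,36] → .
    (1,5)@(3, 11): e=[2,46,12] → X
    (2,5)@(5, 11): e=[12,36,12] → X
    (3,5)@(7, 11): e=[22,26,12] → X
    (6,5)@(13, 11): e=[52,-4,12] → .
    (1,6)@(3, 13): e=[28,44,-12] → .
    (2,6)@(5, 13): e=[38,34,-12] → .
    (3,6)@(7, 13): e=[48,24,-12] → .
    (4,6)@(9, 13): e=[58,14,-12] → .
    (5,8)@(11, 17): e=[120,0,-60] → .  [on edge]
  covered (7 px):
    . . . . . . . . . .
    . . . . . . . . . .
    . . . . . . . . . .
    . . . . . . . . . .
    . . . . X X . . . .
    . X X X X X . . . .
    . . . . . . . . . .
    . . . . . . . . . .
    . . . . . . . . . .
T1:
  2·area = 20  (B↔C swapped to make it positive)
  edge (1, 4)→(12, 10): d=(11,6) right/bottom  bias=-1
  edge (12, 10)→(16, 14): d=(4,4) right/bottom  bias=-1
  edge (16, 14)→(1, 4): d=(-15,-10) top-left  bias=+0
    (1,0)@(3, 1): e=[-45,0,65] → .  [on edge]
    (2,1)@(5, 3): e=[-35,0,55] → .  [on edge]
    (3,2)@(7, 5): e=[-25,0,45] → .  [on edge]
    (4,3)@(9, 7): e=[-15,0,35] → .  [on edge]
    (4,4)@(9, 9): e=[7,8,5] → X
    (5,4)@(11, 9): e=[-5,0,25] → .  [on edge]
    (4,5)@(9, 11): e=[29,16,-25] → .
    (6,5)@(13, 11): e=[5,0,15] → .  [on edge]
    (7,6)@(15, 13): e=[15,0,5] → .  [on edge]
    (8,7)@(17, 15): e=[25,0,-5] → .  [on edge]
    (9,8)@(19, 17): e=[35,0,-15] → .  [on edge]
  covered (1 px):
    . . . . . . . . . .
    . . . . . . . . . .
    . . . . . . . . . .
    . . . . . . . . . .
    . . . . X . . . . .
    . . . . . . . . . .
    . . . . . . . . . .
    . . . . . . . . . .
    . . . . . . . . . .
T2:
  2·area = 32
  edge (16, 2)→(10, 4): d=(-6,2) right/bottom  bias=-1
  edge (10, 4)→(6, 0): d=(-4,-4) top-left  bias=+0
  edge (6, 0)→(16, 2): d=(10,2) right/bottom  bias=-1
    (3,0)@(7, 1): e=[24,0,8] → X  [on edge]
    (4,0)@(9, 1): e=[20,8,4] → X
    (5,0)@(11, 1): e=[16,16,0] → .  [on edge]
    (9,0)@(19, 1): e=[0,48,-16] → .  [on edge]
    (3,1)@(7, 3): e=[12,-8,28] → .
    (4,1)@(9, 3): e=[8,0,24] → X  [on edge]
    (5,1)@(11, 3): e=[4,8,20] → X
    (6,1)@(13, 3): e=[0,16,16] → .  [on edge]
    (3,2)@(7, 5): e=[0,-16,48] → .  [on edge]
    (4,2)@(9, 5): e=[-4,-8,44] → .
    (5,2)@(11, 5): e=[-8,0,40] → .  [on edge]
    (0,3)@(1, 7): e=[0,-48,80] → .  [on edge]
    (6,3)@(13, 7): e=[-24,0,56] → .  [on edge]
    (7,4)@(15, 9): e=[-40,0,72] → .  [on edge]
    (8,5)@(17, 11): e=[-56,0,88] → .  [on edge]
    (9,6)@(19, 13): e=[-72,0,104] → .  [on edge]
  covered (4 px):
    . . . X X . . . . .
    . . . . X X . . . .
    . . . . . . . . . .
    . . . . . . . . . .
    . . . . . . . . . .
    . . . . . . . . . .
    . . . . . . . . . .
    . . . . . . . . . .
    . . . . . . . . . .

Z-buffer (winner per pixel, '.' = empty):
  . . . 2 2 . . . . .
  . . . . 2 2 . . . .
  . . . . . . . . . .
  . . . . . . . . . .
  . . . . 0 0 . . . .
  . 0 0 0 0 0 . . . .
  . . . . . . . . . .
  . . . . . . . . . .
  . . . . . . . . . .

Answer: 2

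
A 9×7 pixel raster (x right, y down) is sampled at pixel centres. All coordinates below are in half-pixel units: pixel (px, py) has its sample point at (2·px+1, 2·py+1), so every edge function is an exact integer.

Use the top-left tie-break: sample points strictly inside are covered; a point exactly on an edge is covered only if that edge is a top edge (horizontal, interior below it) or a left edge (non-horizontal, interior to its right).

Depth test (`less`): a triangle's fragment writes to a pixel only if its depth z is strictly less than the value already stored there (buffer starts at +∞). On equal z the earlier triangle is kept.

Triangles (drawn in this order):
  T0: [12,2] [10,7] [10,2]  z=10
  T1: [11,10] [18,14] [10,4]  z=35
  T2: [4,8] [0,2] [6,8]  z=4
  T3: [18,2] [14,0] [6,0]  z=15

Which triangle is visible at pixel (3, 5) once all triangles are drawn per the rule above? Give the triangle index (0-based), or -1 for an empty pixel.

T0:
  2·area = 10
  edge (12, 2)→(10, 7): d=(-2,5) right/bottom  bias=-1
  edge (10, 7)→(10, 2): d=(0,-5) top-left  bias=+0
  edge (10, 2)→(12, 2): d=(2,0) top-left  bias=+0
    (5,1)@(11, 3): e=[3,5,2] → X
    (6,1)@(13, 3): e=[-7,15,2] → .
    (5,2)@(11, 5): e=[-1,5,6] → .
  covered (1 px):
    . . . . . . . . .
    . . . . . X . . .
    . . . . . . . . .
    . . . . . . . . .
    . . . . . . . . .
    . . . . . . . . .
    . . . . . . . . .
T1:
  2·area = 38  (B↔C swapped to make it positive)
  edge (11, 10)→(10, 4): d=(-1,-6) top-left  bias=+0
  edge (10, 4)→(18, 14): d=(8,10) right/bottom  bias=-1
  edge (18, 14)→(11, 10): d=(-7,-4) top-left  bias=+0
    (5,3)@(11, 7): e=[3,14,21] → X
    (6,3)@(13, 7): e=[15,-6,29] → .
    (5,4)@(11, 9): e=[1,30,7] → X
    (6,4)@(13, 9): e=[13,10,15] → X
    (7,4)@(15, 9): e=[25,-10,23] → .
    (5,5)@(11, 11): e=[-1,46,-7] → .
    (6,5)@(13, 11): e=[11,26,1] → X
    (7,5)@(15, 11): e=[23,6,9] → X
    (8,5)@(17, 11): e=[35,-14,17] → .
    (6,6)@(13, 13): e=[9,42,-13] → .
    (7,6)@(15, 13): e=[21,22,-5] → .
    (8,6)@(17, 13): e=[33,2,3] → X
  covered (6 px):
    . . . . . . . . .
    . . . . . . . . .
    . . . . . . . . .
    . . . . . X . . .
    . . . . . X X . .
    . . . . . . X X .
    . . . . . . . . X
T2:
  2·area = 12
  edge (4, 8)→(0, 2): d=(-4,-6) top-left  bias=+0
  edge (0, 2)→(6, 8): d=(6,6) right/bottom  bias=-1
  edge (6, 8)→(4, 8): d=(-2,0) right/bottom  bias=-1
    (0,1)@(1, 3): e=[2,0,10] → .  [on edge]
    (1,2)@(3, 5): e=[6,0,6] → .  [on edge]
    (2,3)@(5, 7): e=[10,0,2] → .  [on edge]
    (3,4)@(7, 9): e=[14,0,-2] → .  [on edge]
    (4,5)@(9, 11): e=[18,0,-6] → .  [on edge]
    (5,6)@(11, 13): e=[22,0,-10] → .  [on edge]
  covered (0 px):
    . . . . . . . . .
    . . . . . . . . .
    . . . . . . . . .
    . . . . . . . . .
    . . . . . . . . .
    . . . . . . . . .
    . . . . . . . . .
T3:
  2·area = 16  (B↔C swapped to make it positive)
  edge (18, 2)→(6, 0): d=(-12,-2) top-left  bias=+0
  edge (6, 0)→(14, 0): d=(8,0) top-left  bias=+0
  edge (14, 0)→(18, 2): d=(4,2) right/bottom  bias=-1
    (6,0)@(13, 1): e=[2,8,6] → X
    (7,0)@(15, 1): e=[6,8,2] → X
    (8,0)@(17, 1): e=[10,8,-2] → .
    (6,1)@(13, 3): e=[-22,24,14] → .
    (7,1)@(15, 3): e=[-18,24,10] → .
  covered (2 px):
    . . . . . . X X .
    . . . . . . . . .
    . . . . . . . . .
    . . . . . . . . .
    . . . . . . . . .
    . . . . . . . . .
    . . . . . . . . .

Z-buffer (winner per pixel, '.' = empty):
  . . . . . . 3 3 .
  . . . . . 0 . . .
  . . . . . . . . .
  . . . . . 1 . . .
  . . . . . 1 1 . .
  . . . . . . 1 1 .
  . . . . . . . . 1

Final: -1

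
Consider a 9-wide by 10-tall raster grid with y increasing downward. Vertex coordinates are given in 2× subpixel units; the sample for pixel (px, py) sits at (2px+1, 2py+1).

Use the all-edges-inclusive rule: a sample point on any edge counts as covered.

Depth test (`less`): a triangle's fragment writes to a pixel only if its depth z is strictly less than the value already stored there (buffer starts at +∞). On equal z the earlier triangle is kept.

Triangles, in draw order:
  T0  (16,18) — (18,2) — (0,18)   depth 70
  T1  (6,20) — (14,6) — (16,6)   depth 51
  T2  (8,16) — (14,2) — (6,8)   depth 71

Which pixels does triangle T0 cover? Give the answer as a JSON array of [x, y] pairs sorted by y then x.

T0:
  2·area = 256  (B↔C swapped to make it positive)
  edge (16, 18)→(0, 18): d=(-16,0) inclusive
  edge (0, 18)→(18, 2): d=(18,-16) inclusive
  edge (18, 2)→(16, 18): d=(-2,16) inclusive
    (8,1)@(17, 3): e=[240,2,14] → #
    (7,2)@(15, 5): e=[208,6,42] → #
    (6,3)@(13, 7): e=[176,10,70] → #
    (5,4)@(11, 9): e=[144,14,98] → #
    (4,5)@(9, 11): e=[112,18,126] → #
    (8,5)@(17, 11): e=[112,146,-2] → ·
    (3,6)@(7, 13): e=[80,22,154] → #
    (8,6)@(17, 13): e=[80,182,-6] → ·
    (2,7)@(5, 15): e=[48,26,182] → #
    (8,7)@(17, 15): e=[48,218,-10] → ·
    (1,8)@(3, 17): e=[16,30,210] → #
    (8,8)@(17, 17): e=[16,254,-14] → ·
  covered (32 px):
    · · · · · · · · ·
    · · · · · · · · #
    · · · · · · · # #
    · · · · · · # # #
    · · · · · # # # #
    · · · · # # # # ·
    · · · # # # # # ·
    · · # # # # # # ·
    · # # # # # # # ·
    · · · · · · · · ·
T1:
  2·area = 28
  edge (6, 20)→(14, 6): d=(8,-14) inclusive
  edge (14, 6)→(16, 6): d=(2,0) inclusive
  edge (16, 6)→(6, 20): d=(-10,14) inclusive
    (7,3)@(15, 7): e=[22,2,4] → #
    (8,3)@(17, 7): e=[50,2,-24] → ·
    (6,4)@(13, 9): e=[10,6,12] → #
    (7,4)@(15, 9): e=[38,6,-16] → ·
    (6,5)@(13, 11): e=[26,10,-8] → ·
    (5,6)@(11, 13): e=[14,14,0] → #  [on edge]
    (6,6)@(13, 13): e=[42,14,-28] → ·
    (4,7)@(9, 15): e=[2,18,8] → #
    (5,7)@(11, 15): e=[30,18,-20] → ·
    (4,8)@(9, 17): e=[18,22,-12] → ·
  covered (4 px):
    · · · · · · · · ·
    · · · · · · · · ·
    · · · · · · · · ·
    · · · · · · · # ·
    · · · · · · # · ·
    · · · · · · · · ·
    · · · · · # · · ·
    · · · · # · · · ·
    · · · · · · · · ·
    · · · · · · · · ·
T2:
  2·area = 76  (B↔C swapped to make it positive)
  edge (8, 16)→(6, 8): d=(-2,-8) inclusive
  edge (6, 8)→(14, 2): d=(8,-6) inclusive
  edge (14, 2)→(8, 16): d=(-6,14) inclusive
    (6,1)@(13, 3): e=[66,2,8] → #
    (7,1)@(15, 3): e=[82,14,-20] → ·
    (5,2)@(11, 5): e=[46,6,24] → #
    (6,2)@(13, 5): e=[62,18,-4] → ·
    (4,3)@(9, 7): e=[26,10,40] → #
    (6,3)@(13, 7): e=[58,34,-16] → ·
    (3,4)@(7, 9): e=[6,14,56] → #
    (5,4)@(11, 9): e=[38,38,0] → #  [on edge]
    (6,4)@(13, 9): e=[54,50,-28] → ·
    (3,5)@(7, 11): e=[2,30,44] → #
    (5,5)@(11, 11): e=[34,54,-12] → ·
    (3,6)@(7, 13): e=[-2,46,32] → ·
  covered (10 px):
    · · · · · · · · ·
    · · · · · · # · ·
    · · · · · # · · ·
    · · · · # # · · ·
    · · · # # # · · ·
    · · · # # · · · ·
    · · · · # · · · ·
    · · · · · · · · ·
    · · · · · · · · ·
    · · · · · · · · ·

Answer: [[8,1],[7,2],[8,2],[6,3],[7,3],[8,3],[5,4],[6,4],[7,4],[8,4],[4,5],[5,5],[6,5],[7,5],[3,6],[4,6],[5,6],[6,6],[7,6],[2,7],[3,7],[4,7],[5,7],[6,7],[7,7],[1,8],[2,8],[3,8],[4,8],[5,8],[6,8],[7,8]]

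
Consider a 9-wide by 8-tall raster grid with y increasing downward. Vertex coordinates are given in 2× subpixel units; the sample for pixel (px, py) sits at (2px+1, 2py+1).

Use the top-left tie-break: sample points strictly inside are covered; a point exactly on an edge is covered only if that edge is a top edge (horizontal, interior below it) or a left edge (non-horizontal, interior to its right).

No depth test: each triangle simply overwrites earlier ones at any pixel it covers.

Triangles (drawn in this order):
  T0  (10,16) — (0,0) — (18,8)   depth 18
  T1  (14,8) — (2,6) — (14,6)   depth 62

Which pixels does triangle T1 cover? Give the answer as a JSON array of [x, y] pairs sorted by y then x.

T0:
  2·area = 208
  edge (10, 16)→(0, 0): d=(-10,-16) top-left  bias=+0
  edge (0, 0)→(18, 8): d=(18,8) right/bottom  bias=-1
  edge (18, 8)→(10, 16): d=(-8,8) right/bottom  bias=-1
    (0,0)@(1, 1): e=[6,10,192] → X
    (1,0)@(3, 1): e=[38,-6,176] → .
    (0,1)@(1, 3): e=[-14,46,176] → .
    (1,1)@(3, 3): e=[18,30,160] → X
    (2,1)@(5, 3): e=[50,14,144] → X
    (3,1)@(7, 3): e=[82,-2,128] → .
    (1,2)@(3, 5): e=[-2,66,144] → .
    (2,2)@(5, 5): e=[30,50,128] → X
    (3,2)@(7, 5): e=[62,34,112] → X
    (4,2)@(9, 5): e=[94,18,96] → X
    (5,2)@(11, 5): e=[126,2,80] → X
    (6,2)@(13, 5): e=[158,-14,64] → .
    (8,4)@(17, 9): e=[182,26,0] → .  [on edge]
    (7,5)@(15, 11): e=[130,78,0] → .  [on edge]
    (6,6)@(13, 13): e=[78,130,0] → .  [on edge]
    (5,7)@(11, 15): e=[26,182,0] → .  [on edge]
  covered (24 px):
    X . . . . . . . .
    . X X . . . . . .
    . . X X X X . . .
    . . X X X X X X .
    . . . X X X X X .
    . . . X X X X . .
    . . . . X X . . .
    . . . . . . . . .
T1:
  2·area = 24
  edge (14, 8)→(2, 6): d=(-12,-2) top-left  bias=+0
  edge (2, 6)→(14, 6): d=(12,0) top-left  bias=+0
  edge (14, 6)→(14, 8): d=(0,2) right/bottom  bias=-1
    (4,3)@(9, 7): e=[2,12,10] → X
    (5,3)@(11, 7): e=[6,12,6] → X
    (6,3)@(13, 7): e=[10,12,2] → X
    (7,3)@(15, 7): e=[14,12,-2] → .
    (4,4)@(9, 9): e=[-22,36,10] → .
    (5,4)@(11, 9): e=[-18,36,6] → .
    (6,4)@(13, 9): e=[-14,36,2] → .
  covered (3 px):
    . . . . . . . . .
    . . . . . . . . .
    . . . . . . . . .
    . . . . X X X . .
    . . . . . . . . .
    . . . . . . . . .
    . . . . . . . . .
    . . . . . . . . .

Final: [[4,3],[5,3],[6,3]]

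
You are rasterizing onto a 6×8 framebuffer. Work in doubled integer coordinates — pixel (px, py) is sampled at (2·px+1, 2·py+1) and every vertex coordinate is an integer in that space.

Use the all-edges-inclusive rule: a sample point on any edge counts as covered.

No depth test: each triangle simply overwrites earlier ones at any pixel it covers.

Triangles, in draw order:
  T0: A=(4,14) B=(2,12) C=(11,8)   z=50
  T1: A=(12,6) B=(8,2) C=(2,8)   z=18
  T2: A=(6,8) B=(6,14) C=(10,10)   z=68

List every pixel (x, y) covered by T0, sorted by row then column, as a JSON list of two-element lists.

T0:
  2·area = 26
  edge (4, 14)→(2, 12): d=(-2,-2) inclusive
  edge (2, 12)→(11, 8): d=(9,-4) inclusive
  edge (11, 8)→(4, 14): d=(-7,6) inclusive
    (4,4)@(9, 9): e=[20,1,5] → X
    (5,4)@(11, 9): e=[24,9,-7] → .
    (0,5)@(1, 11): e=[0,-13,39] → .  [on edge]
    (2,5)@(5, 11): e=[8,3,15] → X
    (3,5)@(7, 11): e=[12,11,3] → X
    (4,5)@(9, 11): e=[16,19,-9] → .
    (1,6)@(3, 13): e=[0,13,13] → X  [on edge]
    (3,6)@(7, 13): e=[8,29,-11] → .
    (1,7)@(3, 15): e=[-4,31,-1] → .
    (2,7)@(5, 15): e=[0,39,-13] → .  [on edge]
  covered (5 px):
    . . . . . .
    . . . . . .
    . . . . . .
    . . . . . .
    . . . . X .
    . . X X . .
    . X X . . .
    . . . . . .
T1:
  2·area = 48  (B↔C swapped to make it positive)
  edge (12, 6)→(2, 8): d=(-10,2) inclusive
  edge (2, 8)→(8, 2): d=(6,-6) inclusive
  edge (8, 2)→(12, 6): d=(4,4) inclusive
    (3,0)@(7, 1): e=[60,-12,0] → .  [on edge]
    (4,0)@(9, 1): e=[56,0,-8] → .  [on edge]
    (3,1)@(7, 3): e=[40,0,8] → X  [on edge]
    (4,1)@(9, 3): e=[36,12,0] → X  [on edge]
    (5,1)@(11, 3): e=[32,24,-8] → .
    (2,2)@(5, 5): e=[24,0,24] → X  [on edge]
    (5,2)@(11, 5): e=[12,36,0] → X  [on edge]
    (1,3)@(3, 7): e=[8,0,40] → X  [on edge]
    (3,3)@(7, 7): e=[0,24,24] → X  [on edge]
    (4,3)@(9, 7): e=[-4,36,16] → .
    (5,3)@(11, 7): e=[-8,48,8] → .
    (0,4)@(1, 9): e=[-8,0,56] → .  [on edge]
  covered (9 px):
    . . . . . .
    . . . X X .
    . . X X X X
    . X X X . .
    . . . . . .
    . . . . . .
    . . . . . .
    . . . . . .
T2:
  2·area = 24  (B↔C swapped to make it positive)
  edge (6, 8)→(10, 10): d=(4,2) inclusive
  edge (10, 10)→(6, 14): d=(-4,4) inclusive
  edge (6, 14)→(6, 8): d=(0,-6) inclusive
    (3,4)@(7, 9): e=[2,16,6] → X
    (4,4)@(9, 9): e=[-2,8,18] → .
    (5,4)@(11, 9): e=[-6,0,30] → .  [on edge]
    (3,5)@(7, 11): e=[10,8,6] → X
    (4,5)@(9, 11): e=[6,0,18] → X  [on edge]
    (5,5)@(11, 11): e=[2,-8,30] → .
    (3,6)@(7, 13): e=[18,0,6] → X  [on edge]
    (4,6)@(9, 13): e=[14,-8,18] → .
    (2,7)@(5, 15): e=[30,0,-6] → .  [on edge]
    (3,7)@(7, 15): e=[26,-8,6] → .
  covered (4 px):
    . . . . . .
    . . . . . .
    . . . . . .
    . . . . . .
    . . . X . .
    . . . X X .
    . . . X . .
    . . . . . .

Result: [[4,4],[2,5],[3,5],[1,6],[2,6]]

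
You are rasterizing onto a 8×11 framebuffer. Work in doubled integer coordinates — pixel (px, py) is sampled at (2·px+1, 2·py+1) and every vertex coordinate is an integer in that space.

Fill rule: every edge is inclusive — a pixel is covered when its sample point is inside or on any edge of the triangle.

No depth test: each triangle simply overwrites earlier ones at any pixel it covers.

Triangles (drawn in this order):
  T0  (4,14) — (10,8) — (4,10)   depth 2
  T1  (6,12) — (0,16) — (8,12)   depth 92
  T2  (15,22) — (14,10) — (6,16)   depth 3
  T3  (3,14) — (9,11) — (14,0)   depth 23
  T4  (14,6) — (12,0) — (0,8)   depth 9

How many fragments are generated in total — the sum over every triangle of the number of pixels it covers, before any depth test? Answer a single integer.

T0:
  2·area = 24  (B↔C swapped to make it positive)
  edge (4, 14)→(4, 10): d=(0,-4) inclusive
  edge (4, 10)→(10, 8): d=(6,-2) inclusive
  edge (10, 8)→(4, 14): d=(-6,6) inclusive
    (7,1)@(15, 3): e=[44,-20,0] → ·  [on edge]
    (6,2)@(13, 5): e=[36,-12,0] → ·  [on edge]
    (5,3)@(11, 7): e=[28,-4,0] → ·  [on edge]
    (6,3)@(13, 7): e=[36,0,-12] → ·  [on edge]
    (3,4)@(7, 9): e=[12,0,12] → █  [on edge]
    (4,4)@(9, 9): e=[20,4,0] → █  [on edge]
    (5,4)@(11, 9): e=[28,8,-12] → ·
    (0,5)@(1, 11): e=[-12,0,36] → ·  [on edge]
    (2,5)@(5, 11): e=[4,8,12] → █
    (3,5)@(7, 11): e=[12,12,0] → █  [on edge]
    (4,5)@(9, 11): e=[20,16,-12] → ·
    (2,6)@(5, 13): e=[4,20,0] → █  [on edge]
    (1,7)@(3, 15): e=[-4,28,0] → ·  [on edge]
    (0,8)@(1, 17): e=[-12,36,0] → ·  [on edge]
  covered (5 px):
    · · · · · · · ·
    · · · · · · · ·
    · · · · · · · ·
    · · · · · · · ·
    · · · █ █ · · ·
    · · █ █ · · · ·
    · · █ · · · · ·
    · · · · · · · ·
    · · · · · · · ·
    · · · · · · · ·
    · · · · · · · ·
T1:
  2·area = 8  (B↔C swapped to make it positive)
  edge (6, 12)→(8, 12): d=(2,0) inclusive
  edge (8, 12)→(0, 16): d=(-8,4) inclusive
  edge (0, 16)→(6, 12): d=(6,-4) inclusive
    (2,6)@(5, 13): e=[2,4,2] → █
    (3,6)@(7, 13): e=[2,-4,10] → ·
    (2,7)@(5, 15): e=[6,-12,14] → ·
  covered (1 px):
    · · · · · · · ·
    · · · · · · · ·
    · · · · · · · ·
    · · · · · · · ·
    · · · · · · · ·
    · · · · · · · ·
    · · █ · · · · ·
    · · · · · · · ·
    · · · · · · · ·
    · · · · · · · ·
    · · · · · · · ·
T2:
  2·area = 102  (B↔C swapped to make it positive)
  edge (15, 22)→(6, 16): d=(-9,-6) inclusive
  edge (6, 16)→(14, 10): d=(8,-6) inclusive
  edge (14, 10)→(15, 22): d=(1,12) inclusive
    (6,5)@(13, 11): e=[87,2,13] → █
    (7,5)@(15, 11): e=[99,14,-11] → ·
    (5,6)@(11, 13): e=[57,6,39] → █
    (7,6)@(15, 13): e=[81,30,-9] → ·
    (4,7)@(9, 15): e=[27,10,65] → █
    (7,7)@(15, 15): e=[63,46,-7] → ·
    (4,8)@(9, 17): e=[9,26,67] → █
    (7,8)@(15, 17): e=[45,62,-5] → ·
    (4,9)@(9, 19): e=[-9,42,69] → ·
    (5,9)@(11, 19): e=[3,54,45] → █
    (7,9)@(15, 19): e=[27,78,-3] → ·
    (5,10)@(11, 21): e=[-15,70,47] → ·
  covered (11 px):
    · · · · · · · ·
    · · · · · · · ·
    · · · · · · · ·
    · · · · · · · ·
    · · · · · · · ·
    · · · · · · █ ·
    · · · · · █ █ ·
    · · · · █ █ █ ·
    · · · · █ █ █ ·
    · · · · · █ █ ·
    · · · · · · · ·
T3:
  2·area = 51  (B↔C swapped to make it positive)
  edge (3, 14)→(14, 0): d=(11,-14) inclusive
  edge (14, 0)→(9, 11): d=(-5,11) inclusive
  edge (9, 11)→(3, 14): d=(-6,3) inclusive
    (5,2)@(11, 5): e=[13,8,30] → █
    (6,2)@(13, 5): e=[41,-14,24] → ·
    (4,3)@(9, 7): e=[7,20,24] → █
    (5,3)@(11, 7): e=[35,-2,18] → ·
    (3,4)@(7, 9): e=[1,32,18] → █
    (5,4)@(11, 9): e=[57,-12,6] → ·
    (6,4)@(13, 9): e=[85,-34,0] → ·  [on edge]
    (3,5)@(7, 11): e=[23,22,6] → █
    (4,5)@(9, 11): e=[51,0,0] → █  [on edge]
    (5,5)@(11, 11): e=[79,-22,-6] → ·
    (2,6)@(5, 13): e=[17,34,0] → █  [on edge]
    (3,6)@(7, 13): e=[45,12,-6] → ·
    (0,7)@(1, 15): e=[-17,68,0] → ·  [on edge]
  covered (7 px):
    · · · · · · · ·
    · · · · · · · ·
    · · · · · █ · ·
    · · · · █ · · ·
    · · · █ █ · · ·
    · · · █ █ · · ·
    · · █ · · · · ·
    · · · · · · · ·
    · · · · · · · ·
    · · · · · · · ·
    · · · · · · · ·
T4:
  2·area = 88  (B↔C swapped to make it positive)
  edge (14, 6)→(0, 8): d=(-14,2) inclusive
  edge (0, 8)→(12, 0): d=(12,-8) inclusive
  edge (12, 0)→(14, 6): d=(2,6) inclusive
    (5,0)@(11, 1): e=[76,4,8] → █
    (6,0)@(13, 1): e=[72,20,-4] → ·
    (4,1)@(9, 3): e=[52,12,24] → █
    (6,1)@(13, 3): e=[44,44,0] → █  [on edge]
    (7,1)@(15, 3): e=[40,60,-12] → ·
    (2,2)@(5, 5): e=[32,4,52] → █
    (3,2)@(7, 5): e=[28,20,40] → █
    (7,2)@(15, 5): e=[12,84,-8] → ·
    (1,3)@(3, 7): e=[8,12,68] → █
    (3,3)@(7, 7): e=[0,44,44] → █  [on edge]
    (4,3)@(9, 7): e=[-4,60,32] → ·
    (5,3)@(11, 7): e=[-8,76,20] → ·
    (7,4)@(15, 9): e=[-44,132,0] → ·  [on edge]
  covered (12 px):
    · · · · · █ · ·
    · · · · █ █ █ ·
    · · █ █ █ █ █ ·
    · █ █ █ · · · ·
    · · · · · · · ·
    · · · · · · · ·
    · · · · · · · ·
    · · · · · · · ·
    · · · · · · · ·
    · · · · · · · ·
    · · · · · · · ·

Final: 36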